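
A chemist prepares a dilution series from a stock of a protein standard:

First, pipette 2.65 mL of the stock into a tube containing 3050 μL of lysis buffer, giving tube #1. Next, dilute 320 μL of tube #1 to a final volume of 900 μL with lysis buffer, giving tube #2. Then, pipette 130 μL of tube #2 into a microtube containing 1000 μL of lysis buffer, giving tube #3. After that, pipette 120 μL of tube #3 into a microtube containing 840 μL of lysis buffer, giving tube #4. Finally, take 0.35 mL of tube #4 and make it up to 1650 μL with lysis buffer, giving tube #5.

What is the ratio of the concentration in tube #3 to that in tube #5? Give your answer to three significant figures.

37.7

Step 1: 2.65 mL + 3050 μL = 5.7 mL total → factor 5.7/2.65 = 2.1509
Step 2: 320 μL brought to 900 μL → factor 900/320 = 2.8125
Step 3: 130 μL + 1000 μL = 1130 μL total → factor 1130/130 = 8.6923
Step 4: 120 μL + 840 μL = 960 μL total → factor 960/120 = 8
Step 5: 0.35 mL brought to 1650 μL → factor 1.65/0.35 = 4.7143
Dilution factor to tube #3 = 52.584; to tube #5 = 1983.2
[tube #3]/[tube #5] = (factor to tube #5)/(factor to tube #3) = 1983.2/52.584 = 37.7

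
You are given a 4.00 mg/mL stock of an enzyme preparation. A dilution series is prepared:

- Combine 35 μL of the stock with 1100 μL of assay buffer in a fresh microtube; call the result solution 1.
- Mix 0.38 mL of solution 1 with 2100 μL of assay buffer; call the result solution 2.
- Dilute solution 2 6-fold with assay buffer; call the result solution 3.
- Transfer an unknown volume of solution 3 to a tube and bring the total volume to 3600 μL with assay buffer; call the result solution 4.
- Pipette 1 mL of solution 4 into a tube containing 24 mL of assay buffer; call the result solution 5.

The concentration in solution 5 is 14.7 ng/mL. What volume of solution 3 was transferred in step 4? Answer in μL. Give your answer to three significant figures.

Step 1: 35 μL + 1100 μL = 1135 μL total → factor 1135/35 = 32.429
Step 2: 0.38 mL + 2100 μL = 2.48 mL total → factor 2.48/0.38 = 6.5263
Step 3: 6-fold → factor 6
Step 4: v brought to 3600 μL → factor = 3600 μL/v
Step 5: 1 mL + 24 mL = 25 mL total → factor 25/1 = 25
Product of known-step factors = 31746
Overall factor = 4.00 mg/mL / (14.7 ng/mL) = 2.7211 × 10^5
Step-4 factor = 2.7211 × 10^5 / 31746 = 8.5715
v = 3600 μL / 8.5715 = 420 μL

420 μL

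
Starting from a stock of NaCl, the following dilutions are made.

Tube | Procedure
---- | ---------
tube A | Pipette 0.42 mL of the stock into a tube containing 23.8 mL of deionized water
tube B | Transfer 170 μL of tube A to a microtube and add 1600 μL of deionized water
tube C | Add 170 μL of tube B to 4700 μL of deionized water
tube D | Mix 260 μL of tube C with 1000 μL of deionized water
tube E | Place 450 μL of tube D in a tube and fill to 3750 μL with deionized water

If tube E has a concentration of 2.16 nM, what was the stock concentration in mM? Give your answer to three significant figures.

Step 1: 0.42 mL + 23.8 mL = 24.22 mL total → factor 24.22/0.42 = 57.667
Step 2: 170 μL + 1600 μL = 1770 μL total → factor 1770/170 = 10.412
Step 3: 170 μL + 4700 μL = 4870 μL total → factor 4870/170 = 28.647
Step 4: 260 μL + 1000 μL = 1260 μL total → factor 1260/260 = 4.8462
Step 5: 450 μL brought to 3750 μL → factor 3750/450 = 8.3333
Overall dilution factor = 57.667 × 10.412 × 28.647 × 4.8462 × 8.3333 = 6.9462 × 10^5
Stock = 2.16 nM × 6.9462 × 10^5 = 1.500 × 10^6 nM = 1.50 mM

1.50 mM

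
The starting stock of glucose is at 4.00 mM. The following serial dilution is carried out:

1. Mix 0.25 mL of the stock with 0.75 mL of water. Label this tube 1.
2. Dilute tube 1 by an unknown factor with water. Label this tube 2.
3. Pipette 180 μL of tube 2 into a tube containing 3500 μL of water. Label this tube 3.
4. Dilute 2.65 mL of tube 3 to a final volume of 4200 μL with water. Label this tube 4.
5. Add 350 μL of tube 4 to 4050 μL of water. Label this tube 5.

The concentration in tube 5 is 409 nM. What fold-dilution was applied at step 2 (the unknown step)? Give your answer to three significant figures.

Step 1: 0.25 mL + 0.75 mL = 1 mL total → factor 1/0.25 = 4
Step 2: unknown factor x
Step 3: 180 μL + 3500 μL = 3680 μL total → factor 3680/180 = 20.444
Step 4: 2.65 mL brought to 4200 μL → factor 4.2/2.65 = 1.5849
Step 5: 350 μL + 4050 μL = 4400 μL total → factor 4400/350 = 12.571
Product of known-step factors = 1629.4
Overall factor = 4.00 mM / (409 nM) = 9780
x = 9780 / 1629.4 = 6.00

6.00-fold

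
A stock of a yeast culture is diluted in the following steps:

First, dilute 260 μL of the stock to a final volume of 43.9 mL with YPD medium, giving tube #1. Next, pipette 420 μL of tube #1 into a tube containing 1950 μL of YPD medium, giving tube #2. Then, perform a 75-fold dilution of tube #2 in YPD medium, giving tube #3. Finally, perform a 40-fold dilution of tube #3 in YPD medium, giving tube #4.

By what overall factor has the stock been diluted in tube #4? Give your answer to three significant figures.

2.86 × 10^6

Step 1: 260 μL brought to 43.9 mL → factor 43900/260 = 168.85
Step 2: 420 μL + 1950 μL = 2370 μL total → factor 2370/420 = 5.6429
Step 3: 75-fold → factor 75
Step 4: 40-fold → factor 40
Overall dilution factor = 168.85 × 5.6429 × 75 × 40 = 2.8583 × 10^6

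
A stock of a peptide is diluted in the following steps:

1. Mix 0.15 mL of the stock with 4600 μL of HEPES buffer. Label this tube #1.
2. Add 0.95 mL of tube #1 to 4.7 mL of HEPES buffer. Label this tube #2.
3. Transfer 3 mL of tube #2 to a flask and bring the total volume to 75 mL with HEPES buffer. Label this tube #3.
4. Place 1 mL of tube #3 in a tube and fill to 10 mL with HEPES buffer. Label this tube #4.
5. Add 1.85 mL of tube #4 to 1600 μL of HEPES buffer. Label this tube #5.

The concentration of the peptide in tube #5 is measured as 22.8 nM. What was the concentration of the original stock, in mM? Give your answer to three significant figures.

2.00 mM

Step 1: 0.15 mL + 4600 μL = 4.75 mL total → factor 4.75/0.15 = 31.667
Step 2: 0.95 mL + 4.7 mL = 5.65 mL total → factor 5.65/0.95 = 5.9474
Step 3: 3 mL brought to 75 mL → factor 75/3 = 25
Step 4: 1 mL brought to 10 mL → factor 10/1 = 10
Step 5: 1.85 mL + 1600 μL = 3.45 mL total → factor 3.45/1.85 = 1.8649
Overall dilution factor = 31.667 × 5.9474 × 25 × 10 × 1.8649 = 87804
Stock = 22.8 nM × 87804 = 2.002 × 10^6 nM = 2.00 mM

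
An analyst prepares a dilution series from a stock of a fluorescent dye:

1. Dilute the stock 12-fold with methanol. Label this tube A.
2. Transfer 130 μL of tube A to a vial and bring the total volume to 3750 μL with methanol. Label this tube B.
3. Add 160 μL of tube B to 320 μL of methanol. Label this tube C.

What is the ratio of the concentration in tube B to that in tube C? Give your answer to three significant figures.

3.00

Step 1: 12-fold → factor 12
Step 2: 130 μL brought to 3750 μL → factor 3750/130 = 28.846
Step 3: 160 μL + 320 μL = 480 μL total → factor 480/160 = 3
Dilution factor to tube B = 346.15; to tube C = 1038.5
[tube B]/[tube C] = (factor to tube C)/(factor to tube B) = 1038.5/346.15 = 3.00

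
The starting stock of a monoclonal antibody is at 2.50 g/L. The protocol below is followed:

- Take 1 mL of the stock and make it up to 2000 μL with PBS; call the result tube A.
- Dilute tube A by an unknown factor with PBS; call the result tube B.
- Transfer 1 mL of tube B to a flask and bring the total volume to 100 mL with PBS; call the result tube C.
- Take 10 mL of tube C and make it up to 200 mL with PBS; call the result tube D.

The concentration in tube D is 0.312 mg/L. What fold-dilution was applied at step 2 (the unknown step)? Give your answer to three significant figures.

2.00-fold

Step 1: 1 mL brought to 2000 μL → factor 2/1 = 2
Step 2: unknown factor x
Step 3: 1 mL brought to 100 mL → factor 100/1 = 100
Step 4: 10 mL brought to 200 mL → factor 200/10 = 20
Product of known-step factors = 4000
Overall factor = 2.50 g/L / (0.312 mg/L) = 8012.8
x = 8012.8 / 4000 = 2.00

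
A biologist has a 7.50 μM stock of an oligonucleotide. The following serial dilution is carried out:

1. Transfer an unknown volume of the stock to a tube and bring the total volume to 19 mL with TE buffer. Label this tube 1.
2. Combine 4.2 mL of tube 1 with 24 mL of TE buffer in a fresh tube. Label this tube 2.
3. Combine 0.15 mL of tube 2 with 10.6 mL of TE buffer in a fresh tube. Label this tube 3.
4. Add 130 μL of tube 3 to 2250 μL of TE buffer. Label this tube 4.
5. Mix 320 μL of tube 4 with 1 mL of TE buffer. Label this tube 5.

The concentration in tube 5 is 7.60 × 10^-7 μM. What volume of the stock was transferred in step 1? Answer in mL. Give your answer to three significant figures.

0.0700 mL

Step 1: v brought to 19 mL → factor = 19 mL/v
Step 2: 4.2 mL + 24 mL = 28.2 mL total → factor 28.2/4.2 = 6.7143
Step 3: 0.15 mL + 10.6 mL = 10.75 mL total → factor 10.75/0.15 = 71.667
Step 4: 130 μL + 2250 μL = 2380 μL total → factor 2380/130 = 18.308
Step 5: 320 μL + 1 mL = 1320 μL total → factor 1320/320 = 4.125
Product of known-step factors = 36339
Overall factor = 7.50 μM / (7.60 × 10^-7 μM) = 9.8684 × 10^6
Step-1 factor = 9.8684 × 10^6 / 36339 = 271.56
v = 19 mL / 271.56 = 0.0700 mL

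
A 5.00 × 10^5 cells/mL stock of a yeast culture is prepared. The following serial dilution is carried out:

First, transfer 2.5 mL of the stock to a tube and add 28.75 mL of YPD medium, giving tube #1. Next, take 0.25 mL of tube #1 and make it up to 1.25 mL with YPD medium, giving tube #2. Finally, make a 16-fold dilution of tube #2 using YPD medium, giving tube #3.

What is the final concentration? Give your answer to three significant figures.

Step 1: 2.5 mL + 28.75 mL = 31.25 mL total → factor 31.25/2.5 = 12.5
Step 2: 0.25 mL brought to 1.25 mL → factor 1.25/0.25 = 5
Step 3: 16-fold → factor 16
Overall dilution factor = 12.5 × 5 × 16 = 1000
Final = 5.00 × 10^5 cells/mL / 1000 = 500 cells/mL

500 cells/mL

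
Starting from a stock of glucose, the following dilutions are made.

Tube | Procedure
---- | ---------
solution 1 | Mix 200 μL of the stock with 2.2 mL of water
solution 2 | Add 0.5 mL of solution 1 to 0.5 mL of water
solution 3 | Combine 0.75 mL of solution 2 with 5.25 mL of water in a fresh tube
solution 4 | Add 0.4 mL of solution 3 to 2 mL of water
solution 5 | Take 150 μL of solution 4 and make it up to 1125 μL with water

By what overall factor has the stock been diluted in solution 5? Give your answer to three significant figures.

8.64 × 10^3

Step 1: 200 μL + 2.2 mL = 2400 μL total → factor 2400/200 = 12
Step 2: 0.5 mL + 0.5 mL = 1 mL total → factor 1/0.5 = 2
Step 3: 0.75 mL + 5.25 mL = 6 mL total → factor 6/0.75 = 8
Step 4: 0.4 mL + 2 mL = 2.4 mL total → factor 2.4/0.4 = 6
Step 5: 150 μL brought to 1125 μL → factor 1125/150 = 7.5
Overall dilution factor = 12 × 2 × 8 × 6 × 7.5 = 8640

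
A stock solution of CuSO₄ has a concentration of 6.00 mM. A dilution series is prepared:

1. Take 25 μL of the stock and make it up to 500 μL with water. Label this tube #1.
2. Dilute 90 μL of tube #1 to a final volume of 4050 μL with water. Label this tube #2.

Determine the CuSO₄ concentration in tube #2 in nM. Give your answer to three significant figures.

Step 1: 25 μL brought to 500 μL → factor 500/25 = 20
Step 2: 90 μL brought to 4050 μL → factor 4050/90 = 45
Overall dilution factor = 20 × 45 = 900
Final = 6.00 mM / 900 = 0.006667 mM = 6.67 × 10^3 nM

6.67 × 10^3 nM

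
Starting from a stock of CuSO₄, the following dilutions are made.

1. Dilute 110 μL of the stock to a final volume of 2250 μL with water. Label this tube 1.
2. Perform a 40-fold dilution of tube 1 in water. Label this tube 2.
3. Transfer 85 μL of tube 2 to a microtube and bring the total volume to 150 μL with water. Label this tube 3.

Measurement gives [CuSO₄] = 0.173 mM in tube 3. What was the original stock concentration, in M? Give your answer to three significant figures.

0.250 M

Step 1: 110 μL brought to 2250 μL → factor 2250/110 = 20.455
Step 2: 40-fold → factor 40
Step 3: 85 μL brought to 150 μL → factor 150/85 = 1.7647
Overall dilution factor = 20.455 × 40 × 1.7647 = 1443.9
Stock = 0.173 mM × 1443.9 = 249.8 mM = 0.250 M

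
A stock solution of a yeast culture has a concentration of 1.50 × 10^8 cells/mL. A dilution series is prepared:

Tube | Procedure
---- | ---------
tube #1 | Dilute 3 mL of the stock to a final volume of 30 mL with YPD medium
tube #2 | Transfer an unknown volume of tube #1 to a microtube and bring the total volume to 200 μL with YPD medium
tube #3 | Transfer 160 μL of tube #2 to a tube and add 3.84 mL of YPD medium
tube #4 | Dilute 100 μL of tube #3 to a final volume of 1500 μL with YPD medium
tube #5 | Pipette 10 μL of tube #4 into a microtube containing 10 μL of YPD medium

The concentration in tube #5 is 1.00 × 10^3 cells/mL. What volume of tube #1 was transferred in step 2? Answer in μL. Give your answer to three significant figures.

10.0 μL

Step 1: 3 mL brought to 30 mL → factor 30/3 = 10
Step 2: v brought to 200 μL → factor = 200 μL/v
Step 3: 160 μL + 3.84 mL = 4000 μL total → factor 4000/160 = 25
Step 4: 100 μL brought to 1500 μL → factor 1500/100 = 15
Step 5: 10 μL + 10 μL = 20 μL total → factor 20/10 = 2
Product of known-step factors = 7500
Overall factor = 1.50 × 10^8 cells/mL / (1.00 × 10^3 cells/mL) = 1.5 × 10^5
Step-2 factor = 1.5 × 10^5 / 7500 = 20
v = 200 μL / 20 = 10.0 μL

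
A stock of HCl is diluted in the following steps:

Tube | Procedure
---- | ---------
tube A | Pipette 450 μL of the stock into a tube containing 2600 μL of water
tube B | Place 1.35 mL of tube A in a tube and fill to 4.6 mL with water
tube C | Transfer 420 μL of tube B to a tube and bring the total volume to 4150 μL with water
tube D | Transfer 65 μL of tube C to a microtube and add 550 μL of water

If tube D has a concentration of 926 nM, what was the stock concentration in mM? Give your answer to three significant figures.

Step 1: 450 μL + 2600 μL = 3050 μL total → factor 3050/450 = 6.7778
Step 2: 1.35 mL brought to 4.6 mL → factor 4.6/1.35 = 3.4074
Step 3: 420 μL brought to 4150 μL → factor 4150/420 = 9.881
Step 4: 65 μL + 550 μL = 615 μL total → factor 615/65 = 9.4615
Overall dilution factor = 6.7778 × 3.4074 × 9.881 × 9.4615 = 2159.1
Stock = 926 nM × 2159.1 = 1.999 × 10^6 nM = 2.00 mM

2.00 mM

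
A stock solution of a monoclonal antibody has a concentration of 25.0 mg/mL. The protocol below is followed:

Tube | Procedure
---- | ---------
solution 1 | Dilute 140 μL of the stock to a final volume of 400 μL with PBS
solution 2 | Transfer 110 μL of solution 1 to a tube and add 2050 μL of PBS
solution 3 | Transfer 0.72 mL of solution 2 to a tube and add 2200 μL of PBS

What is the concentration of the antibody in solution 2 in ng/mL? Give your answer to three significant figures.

4.46 × 10^5 ng/mL

Step 1: 140 μL brought to 400 μL → factor 400/140 = 2.8571
Step 2: 110 μL + 2050 μL = 2160 μL total → factor 2160/110 = 19.636
Dilution factor through solution 2 = 2.8571 × 19.636 = 56.104
[solution 2] = 25.0 mg/mL / 56.104 = 0.4456 mg/mL = 4.46 × 10^5 ng/mL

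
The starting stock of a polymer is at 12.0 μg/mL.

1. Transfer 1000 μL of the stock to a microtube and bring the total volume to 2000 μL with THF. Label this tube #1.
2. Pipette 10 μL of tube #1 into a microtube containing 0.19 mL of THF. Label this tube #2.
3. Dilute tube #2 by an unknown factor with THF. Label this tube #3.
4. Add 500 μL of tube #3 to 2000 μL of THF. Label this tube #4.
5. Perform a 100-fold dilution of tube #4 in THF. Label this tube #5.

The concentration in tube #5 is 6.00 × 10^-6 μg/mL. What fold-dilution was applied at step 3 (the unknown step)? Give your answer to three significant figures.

100-fold

Step 1: 1000 μL brought to 2000 μL → factor 2000/1000 = 2
Step 2: 10 μL + 0.19 mL = 200 μL total → factor 200/10 = 20
Step 3: unknown factor x
Step 4: 500 μL + 2000 μL = 2500 μL total → factor 2500/500 = 5
Step 5: 100-fold → factor 100
Product of known-step factors = 20000
Overall factor = 12.0 μg/mL / (6.00 × 10^-6 μg/mL) = 2 × 10^6
x = 2 × 10^6 / 20000 = 100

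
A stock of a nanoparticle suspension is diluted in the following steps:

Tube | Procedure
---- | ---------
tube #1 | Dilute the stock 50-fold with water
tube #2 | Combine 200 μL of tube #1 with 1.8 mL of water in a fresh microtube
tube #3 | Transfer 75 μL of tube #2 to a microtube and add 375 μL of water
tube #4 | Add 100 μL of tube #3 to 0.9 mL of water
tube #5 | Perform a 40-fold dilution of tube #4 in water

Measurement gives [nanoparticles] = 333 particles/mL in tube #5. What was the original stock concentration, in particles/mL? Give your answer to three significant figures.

4.00 × 10^8 particles/mL

Step 1: 50-fold → factor 50
Step 2: 200 μL + 1.8 mL = 2000 μL total → factor 2000/200 = 10
Step 3: 75 μL + 375 μL = 450 μL total → factor 450/75 = 6
Step 4: 100 μL + 0.9 mL = 1000 μL total → factor 1000/100 = 10
Step 5: 40-fold → factor 40
Overall dilution factor = 50 × 10 × 6 × 10 × 40 = 1.2 × 10^6
Stock = 333 particles/mL × 1.2 × 10^6 = 4.00 × 10^8 particles/mL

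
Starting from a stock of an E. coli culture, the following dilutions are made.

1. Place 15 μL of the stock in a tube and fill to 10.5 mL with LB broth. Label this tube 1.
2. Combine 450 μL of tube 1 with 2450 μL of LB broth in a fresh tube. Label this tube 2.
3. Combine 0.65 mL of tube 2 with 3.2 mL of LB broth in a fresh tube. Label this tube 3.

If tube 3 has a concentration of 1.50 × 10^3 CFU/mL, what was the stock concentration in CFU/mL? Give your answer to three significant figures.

Step 1: 15 μL brought to 10.5 mL → factor 10500/15 = 700
Step 2: 450 μL + 2450 μL = 2900 μL total → factor 2900/450 = 6.4444
Step 3: 0.65 mL + 3.2 mL = 3.85 mL total → factor 3.85/0.65 = 5.9231
Overall dilution factor = 700 × 6.4444 × 5.9231 = 26720
Stock = 1.50 × 10^3 CFU/mL × 26720 = 4.01 × 10^7 CFU/mL

4.01 × 10^7 CFU/mL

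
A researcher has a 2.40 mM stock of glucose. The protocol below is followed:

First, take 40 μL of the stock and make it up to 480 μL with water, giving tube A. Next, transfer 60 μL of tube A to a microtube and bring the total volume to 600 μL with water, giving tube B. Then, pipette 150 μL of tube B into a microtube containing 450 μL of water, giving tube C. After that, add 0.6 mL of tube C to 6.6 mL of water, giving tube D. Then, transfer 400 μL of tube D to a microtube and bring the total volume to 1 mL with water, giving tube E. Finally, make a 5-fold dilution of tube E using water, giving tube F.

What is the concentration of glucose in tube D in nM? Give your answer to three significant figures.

417 nM

Step 1: 40 μL brought to 480 μL → factor 480/40 = 12
Step 2: 60 μL brought to 600 μL → factor 600/60 = 10
Step 3: 150 μL + 450 μL = 600 μL total → factor 600/150 = 4
Step 4: 0.6 mL + 6.6 mL = 7.2 mL total → factor 7.2/0.6 = 12
Dilution factor through tube D = 12 × 10 × 4 × 12 = 5760
[tube D] = 2.40 mM / 5760 = 0.0004167 mM = 417 nM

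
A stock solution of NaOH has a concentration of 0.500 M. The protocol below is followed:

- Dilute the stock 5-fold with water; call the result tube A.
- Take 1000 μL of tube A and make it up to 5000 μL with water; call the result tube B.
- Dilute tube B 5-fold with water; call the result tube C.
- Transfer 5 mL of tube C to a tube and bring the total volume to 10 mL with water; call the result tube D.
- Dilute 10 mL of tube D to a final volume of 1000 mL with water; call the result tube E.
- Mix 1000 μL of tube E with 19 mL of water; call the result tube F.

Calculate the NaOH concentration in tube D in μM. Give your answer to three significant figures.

2.00 × 10^3 μM

Step 1: 5-fold → factor 5
Step 2: 1000 μL brought to 5000 μL → factor 5000/1000 = 5
Step 3: 5-fold → factor 5
Step 4: 5 mL brought to 10 mL → factor 10/5 = 2
Dilution factor through tube D = 5 × 5 × 5 × 2 = 250
[tube D] = 0.500 M / 250 = 0.002000 M = 2.00 × 10^3 μM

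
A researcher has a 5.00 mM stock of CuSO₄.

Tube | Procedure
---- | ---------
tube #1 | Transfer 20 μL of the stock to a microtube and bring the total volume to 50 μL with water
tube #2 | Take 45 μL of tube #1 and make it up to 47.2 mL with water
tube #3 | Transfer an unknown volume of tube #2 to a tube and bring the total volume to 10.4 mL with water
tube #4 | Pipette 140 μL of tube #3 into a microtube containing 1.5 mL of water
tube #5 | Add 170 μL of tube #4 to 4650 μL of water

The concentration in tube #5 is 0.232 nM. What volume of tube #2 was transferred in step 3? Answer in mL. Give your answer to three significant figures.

Step 1: 20 μL brought to 50 μL → factor 50/20 = 2.5
Step 2: 45 μL brought to 47.2 mL → factor 47200/45 = 1048.9
Step 3: v brought to 10.4 mL → factor = 10.4 mL/v
Step 4: 140 μL + 1.5 mL = 1640 μL total → factor 1640/140 = 11.714
Step 5: 170 μL + 4650 μL = 4820 μL total → factor 4820/170 = 28.353
Product of known-step factors = 8.7093 × 10^5
Overall factor = 5.00 mM / (0.232 nM) = 2.1552 × 10^7
Step-3 factor = 2.1552 × 10^7 / 8.7093 × 10^5 = 24.746
v = 10.4 mL / 24.746 = 0.420 mL

0.420 mL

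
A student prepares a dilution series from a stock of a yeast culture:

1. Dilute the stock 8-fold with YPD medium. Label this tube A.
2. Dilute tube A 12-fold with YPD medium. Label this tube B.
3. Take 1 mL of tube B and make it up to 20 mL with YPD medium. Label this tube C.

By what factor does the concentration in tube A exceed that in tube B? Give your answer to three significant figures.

Step 1: 8-fold → factor 8
Step 2: 12-fold → factor 12
Dilution factor to tube A = 8; to tube B = 96
[tube A]/[tube B] = (factor to tube B)/(factor to tube A) = 96/8 = 12.0

12.0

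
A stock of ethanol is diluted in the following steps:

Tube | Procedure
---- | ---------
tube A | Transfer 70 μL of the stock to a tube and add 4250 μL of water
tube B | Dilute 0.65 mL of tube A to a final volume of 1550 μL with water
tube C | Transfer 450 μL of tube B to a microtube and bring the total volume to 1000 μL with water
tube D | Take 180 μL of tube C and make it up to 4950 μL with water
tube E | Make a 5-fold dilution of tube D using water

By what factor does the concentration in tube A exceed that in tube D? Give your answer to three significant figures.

Step 1: 70 μL + 4250 μL = 4320 μL total → factor 4320/70 = 61.714
Step 2: 0.65 mL brought to 1550 μL → factor 1.55/0.65 = 2.3846
Step 3: 450 μL brought to 1000 μL → factor 1000/450 = 2.2222
Step 4: 180 μL brought to 4950 μL → factor 4950/180 = 27.5
Dilution factor to tube A = 61.714; to tube D = 8993.4
[tube A]/[tube D] = (factor to tube D)/(factor to tube A) = 8993.4/61.714 = 146

146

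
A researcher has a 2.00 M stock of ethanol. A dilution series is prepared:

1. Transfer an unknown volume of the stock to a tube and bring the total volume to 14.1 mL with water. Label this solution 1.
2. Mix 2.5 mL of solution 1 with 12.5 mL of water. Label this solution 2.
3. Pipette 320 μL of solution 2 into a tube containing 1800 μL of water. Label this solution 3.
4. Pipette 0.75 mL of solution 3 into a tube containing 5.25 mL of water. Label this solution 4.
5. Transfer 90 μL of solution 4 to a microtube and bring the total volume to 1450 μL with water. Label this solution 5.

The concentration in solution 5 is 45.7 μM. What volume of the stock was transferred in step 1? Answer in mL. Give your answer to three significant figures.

1.65 mL

Step 1: v brought to 14.1 mL → factor = 14.1 mL/v
Step 2: 2.5 mL + 12.5 mL = 15 mL total → factor 15/2.5 = 6
Step 3: 320 μL + 1800 μL = 2120 μL total → factor 2120/320 = 6.625
Step 4: 0.75 mL + 5.25 mL = 6 mL total → factor 6/0.75 = 8
Step 5: 90 μL brought to 1450 μL → factor 1450/90 = 16.111
Product of known-step factors = 5123.3
Overall factor = 2.00 M / (45.7 μM) = 43764
Step-1 factor = 43764 / 5123.3 = 8.542
v = 14.1 mL / 8.542 = 1.65 mL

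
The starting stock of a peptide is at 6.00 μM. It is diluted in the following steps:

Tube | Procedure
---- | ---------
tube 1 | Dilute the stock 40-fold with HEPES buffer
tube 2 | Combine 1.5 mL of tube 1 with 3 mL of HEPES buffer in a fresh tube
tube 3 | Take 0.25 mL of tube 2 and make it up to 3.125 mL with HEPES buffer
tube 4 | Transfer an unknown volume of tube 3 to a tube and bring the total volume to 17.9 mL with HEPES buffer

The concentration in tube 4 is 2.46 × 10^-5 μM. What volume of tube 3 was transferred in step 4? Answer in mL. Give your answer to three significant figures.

0.110 mL

Step 1: 40-fold → factor 40
Step 2: 1.5 mL + 3 mL = 4.5 mL total → factor 4.5/1.5 = 3
Step 3: 0.25 mL brought to 3.125 mL → factor 3.125/0.25 = 12.5
Step 4: v brought to 17.9 mL → factor = 17.9 mL/v
Product of known-step factors = 1500
Overall factor = 6.00 μM / (2.46 × 10^-5 μM) = 2.439 × 10^5
Step-4 factor = 2.439 × 10^5 / 1500 = 162.6
v = 17.9 mL / 162.6 = 0.110 mL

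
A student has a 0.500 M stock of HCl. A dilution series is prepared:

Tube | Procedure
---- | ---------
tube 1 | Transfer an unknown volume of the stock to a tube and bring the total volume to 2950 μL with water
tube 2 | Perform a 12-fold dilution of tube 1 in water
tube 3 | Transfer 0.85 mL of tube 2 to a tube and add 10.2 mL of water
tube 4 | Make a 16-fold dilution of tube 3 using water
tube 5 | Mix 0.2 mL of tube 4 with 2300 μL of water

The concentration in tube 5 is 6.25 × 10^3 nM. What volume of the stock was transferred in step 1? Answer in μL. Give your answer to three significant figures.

1.15 × 10^3 μL

Step 1: v brought to 2950 μL → factor = 2950 μL/v
Step 2: 12-fold → factor 12
Step 3: 0.85 mL + 10.2 mL = 11.05 mL total → factor 11.05/0.85 = 13
Step 4: 16-fold → factor 16
Step 5: 0.2 mL + 2300 μL = 2.5 mL total → factor 2.5/0.2 = 12.5
Product of known-step factors = 31200
Overall factor = 0.500 M / (6.25 × 10^3 nM) = 80000
Step-1 factor = 80000 / 31200 = 2.5641
v = 2950 μL / 2.5641 = 1.15 × 10^3 μL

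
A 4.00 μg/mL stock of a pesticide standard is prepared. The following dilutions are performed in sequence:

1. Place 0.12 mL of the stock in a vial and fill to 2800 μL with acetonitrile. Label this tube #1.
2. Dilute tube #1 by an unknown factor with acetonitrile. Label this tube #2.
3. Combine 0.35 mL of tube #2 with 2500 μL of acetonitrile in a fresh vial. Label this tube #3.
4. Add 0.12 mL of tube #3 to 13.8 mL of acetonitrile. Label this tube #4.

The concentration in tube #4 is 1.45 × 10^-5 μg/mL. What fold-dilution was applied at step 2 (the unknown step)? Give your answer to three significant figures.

12.5-fold

Step 1: 0.12 mL brought to 2800 μL → factor 2.8/0.12 = 23.333
Step 2: unknown factor x
Step 3: 0.35 mL + 2500 μL = 2.85 mL total → factor 2.85/0.35 = 8.1429
Step 4: 0.12 mL + 13.8 mL = 13.92 mL total → factor 13.92/0.12 = 116
Product of known-step factors = 22040
Overall factor = 4.00 μg/mL / (1.45 × 10^-5 μg/mL) = 2.7586 × 10^5
x = 2.7586 × 10^5 / 22040 = 12.5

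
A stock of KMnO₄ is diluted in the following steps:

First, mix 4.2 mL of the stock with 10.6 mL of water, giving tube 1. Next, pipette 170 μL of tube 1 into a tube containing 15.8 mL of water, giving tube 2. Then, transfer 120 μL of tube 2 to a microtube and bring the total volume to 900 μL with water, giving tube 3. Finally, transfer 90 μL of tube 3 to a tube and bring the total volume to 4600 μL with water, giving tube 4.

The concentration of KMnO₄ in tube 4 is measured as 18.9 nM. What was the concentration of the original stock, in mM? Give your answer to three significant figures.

2.40 mM

Step 1: 4.2 mL + 10.6 mL = 14.8 mL total → factor 14.8/4.2 = 3.5238
Step 2: 170 μL + 15.8 mL = 15970 μL total → factor 15970/170 = 93.941
Step 3: 120 μL brought to 900 μL → factor 900/120 = 7.5
Step 4: 90 μL brought to 4600 μL → factor 4600/90 = 51.111
Overall dilution factor = 3.5238 × 93.941 × 7.5 × 51.111 = 1.269 × 10^5
Stock = 18.9 nM × 1.269 × 10^5 = 2.398 × 10^6 nM = 2.40 mM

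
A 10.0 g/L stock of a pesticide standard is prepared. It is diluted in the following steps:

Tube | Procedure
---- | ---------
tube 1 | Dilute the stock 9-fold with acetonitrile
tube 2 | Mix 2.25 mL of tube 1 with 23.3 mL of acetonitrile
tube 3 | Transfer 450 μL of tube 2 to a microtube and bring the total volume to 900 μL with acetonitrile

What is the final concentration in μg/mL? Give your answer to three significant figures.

Step 1: 9-fold → factor 9
Step 2: 2.25 mL + 23.3 mL = 25.55 mL total → factor 25.55/2.25 = 11.356
Step 3: 450 μL brought to 900 μL → factor 900/450 = 2
Overall dilution factor = 9 × 11.356 × 2 = 204.4
Final = 10.0 g/L / 204.4 = 0.04892 g/L = 48.9 μg/mL

48.9 μg/mL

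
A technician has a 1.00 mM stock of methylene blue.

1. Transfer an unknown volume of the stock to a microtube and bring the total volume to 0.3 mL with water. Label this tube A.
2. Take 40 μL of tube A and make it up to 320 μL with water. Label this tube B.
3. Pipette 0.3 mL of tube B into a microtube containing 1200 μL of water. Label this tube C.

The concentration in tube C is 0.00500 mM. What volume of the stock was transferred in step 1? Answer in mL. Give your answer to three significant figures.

0.0600 mL

Step 1: v brought to 0.3 mL → factor = 0.3 mL/v
Step 2: 40 μL brought to 320 μL → factor 320/40 = 8
Step 3: 0.3 mL + 1200 μL = 1.5 mL total → factor 1.5/0.3 = 5
Product of known-step factors = 40
Overall factor = 1.00 mM / (0.00500 mM) = 200
Step-1 factor = 200 / 40 = 5
v = 0.3 mL / 5 = 0.0600 mL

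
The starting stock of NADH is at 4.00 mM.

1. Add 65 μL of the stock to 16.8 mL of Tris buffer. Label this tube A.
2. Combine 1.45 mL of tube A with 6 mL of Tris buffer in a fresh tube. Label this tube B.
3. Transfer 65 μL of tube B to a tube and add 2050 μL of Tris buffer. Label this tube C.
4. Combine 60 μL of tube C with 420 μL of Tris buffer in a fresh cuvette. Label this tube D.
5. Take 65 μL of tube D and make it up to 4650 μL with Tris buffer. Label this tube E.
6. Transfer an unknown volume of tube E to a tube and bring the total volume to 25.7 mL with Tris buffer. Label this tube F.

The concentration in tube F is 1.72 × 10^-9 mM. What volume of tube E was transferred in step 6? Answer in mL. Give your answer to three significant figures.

Step 1: 65 μL + 16.8 mL = 16865 μL total → factor 16865/65 = 259.46
Step 2: 1.45 mL + 6 mL = 7.45 mL total → factor 7.45/1.45 = 5.1379
Step 3: 65 μL + 2050 μL = 2115 μL total → factor 2115/65 = 32.538
Step 4: 60 μL + 420 μL = 480 μL total → factor 480/60 = 8
Step 5: 65 μL brought to 4650 μL → factor 4650/65 = 71.538
Step 6: v brought to 25.7 mL → factor = 25.7 mL/v
Product of known-step factors = 2.4825 × 10^7
Overall factor = 4.00 mM / (1.72 × 10^-9 mM) = 2.3256 × 10^9
Step-6 factor = 2.3256 × 10^9 / 2.4825 × 10^7 = 93.679
v = 25.7 mL / 93.679 = 0.274 mL

0.274 mL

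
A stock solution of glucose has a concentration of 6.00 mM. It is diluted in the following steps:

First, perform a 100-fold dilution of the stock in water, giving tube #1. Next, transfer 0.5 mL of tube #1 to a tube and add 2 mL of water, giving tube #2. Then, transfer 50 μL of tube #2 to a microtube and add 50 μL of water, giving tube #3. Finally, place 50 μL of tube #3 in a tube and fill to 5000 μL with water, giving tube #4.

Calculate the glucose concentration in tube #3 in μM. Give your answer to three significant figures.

6.00 μM

Step 1: 100-fold → factor 100
Step 2: 0.5 mL + 2 mL = 2.5 mL total → factor 2.5/0.5 = 5
Step 3: 50 μL + 50 μL = 100 μL total → factor 100/50 = 2
Dilution factor through tube #3 = 100 × 5 × 2 = 1000
[tube #3] = 6.00 mM / 1000 = 0.006000 mM = 6.00 μM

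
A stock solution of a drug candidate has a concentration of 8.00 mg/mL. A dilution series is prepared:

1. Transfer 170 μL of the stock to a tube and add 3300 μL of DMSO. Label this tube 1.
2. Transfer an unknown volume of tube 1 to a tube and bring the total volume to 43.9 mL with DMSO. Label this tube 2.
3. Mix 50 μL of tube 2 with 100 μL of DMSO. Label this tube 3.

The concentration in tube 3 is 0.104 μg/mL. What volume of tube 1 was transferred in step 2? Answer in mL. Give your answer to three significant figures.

0.0349 mL

Step 1: 170 μL + 3300 μL = 3470 μL total → factor 3470/170 = 20.412
Step 2: v brought to 43.9 mL → factor = 43.9 mL/v
Step 3: 50 μL + 100 μL = 150 μL total → factor 150/50 = 3
Product of known-step factors = 61.235
Overall factor = 8.00 mg/mL / (0.104 μg/mL) = 76923
Step-2 factor = 76923 / 61.235 = 1256.2
v = 43.9 mL / 1256.2 = 0.0349 mL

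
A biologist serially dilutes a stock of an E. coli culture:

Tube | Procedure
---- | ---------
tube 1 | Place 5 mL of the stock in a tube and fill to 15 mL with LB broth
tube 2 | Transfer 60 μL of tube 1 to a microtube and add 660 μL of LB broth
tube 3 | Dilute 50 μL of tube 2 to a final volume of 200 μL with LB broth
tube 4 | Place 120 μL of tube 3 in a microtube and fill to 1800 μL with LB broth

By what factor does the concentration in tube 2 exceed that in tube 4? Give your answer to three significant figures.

Step 1: 5 mL brought to 15 mL → factor 15/5 = 3
Step 2: 60 μL + 660 μL = 720 μL total → factor 720/60 = 12
Step 3: 50 μL brought to 200 μL → factor 200/50 = 4
Step 4: 120 μL brought to 1800 μL → factor 1800/120 = 15
Dilution factor to tube 2 = 36; to tube 4 = 2160
[tube 2]/[tube 4] = (factor to tube 4)/(factor to tube 2) = 2160/36 = 60.0

60.0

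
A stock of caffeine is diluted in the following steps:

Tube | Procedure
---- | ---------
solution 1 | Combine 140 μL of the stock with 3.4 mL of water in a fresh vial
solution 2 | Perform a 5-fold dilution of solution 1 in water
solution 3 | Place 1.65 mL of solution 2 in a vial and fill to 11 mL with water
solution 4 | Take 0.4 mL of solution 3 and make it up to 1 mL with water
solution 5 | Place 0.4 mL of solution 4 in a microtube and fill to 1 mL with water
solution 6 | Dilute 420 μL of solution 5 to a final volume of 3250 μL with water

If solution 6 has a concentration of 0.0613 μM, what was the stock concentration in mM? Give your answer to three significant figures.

2.50 mM

Step 1: 140 μL + 3.4 mL = 3540 μL total → factor 3540/140 = 25.286
Step 2: 5-fold → factor 5
Step 3: 1.65 mL brought to 11 mL → factor 11/1.65 = 6.6667
Step 4: 0.4 mL brought to 1 mL → factor 1/0.4 = 2.5
Step 5: 0.4 mL brought to 1 mL → factor 1/0.4 = 2.5
Step 6: 420 μL brought to 3250 μL → factor 3250/420 = 7.7381
Overall dilution factor = 25.286 × 5 × 6.6667 × 2.5 × 2.5 × 7.7381 = 40763
Stock = 0.0613 μM × 40763 = 2499 μM = 2.50 mM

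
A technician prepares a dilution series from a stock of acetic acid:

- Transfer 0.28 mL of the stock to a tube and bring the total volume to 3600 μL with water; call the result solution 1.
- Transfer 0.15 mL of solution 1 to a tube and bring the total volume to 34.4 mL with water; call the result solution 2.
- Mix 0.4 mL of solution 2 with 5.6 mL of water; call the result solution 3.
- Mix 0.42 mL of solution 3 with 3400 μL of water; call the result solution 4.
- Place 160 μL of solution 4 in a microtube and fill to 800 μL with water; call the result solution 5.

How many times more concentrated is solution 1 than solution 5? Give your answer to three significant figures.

Step 1: 0.28 mL brought to 3600 μL → factor 3.6/0.28 = 12.857
Step 2: 0.15 mL brought to 34.4 mL → factor 34.4/0.15 = 229.33
Step 3: 0.4 mL + 5.6 mL = 6 mL total → factor 6/0.4 = 15
Step 4: 0.42 mL + 3400 μL = 3.82 mL total → factor 3.82/0.42 = 9.0952
Step 5: 160 μL brought to 800 μL → factor 800/160 = 5
Dilution factor to solution 1 = 12.857; to solution 5 = 2.0113 × 10^6
[solution 1]/[solution 5] = (factor to solution 5)/(factor to solution 1) = 2.0113 × 10^6/12.857 = 1.56 × 10^5

1.56 × 10^5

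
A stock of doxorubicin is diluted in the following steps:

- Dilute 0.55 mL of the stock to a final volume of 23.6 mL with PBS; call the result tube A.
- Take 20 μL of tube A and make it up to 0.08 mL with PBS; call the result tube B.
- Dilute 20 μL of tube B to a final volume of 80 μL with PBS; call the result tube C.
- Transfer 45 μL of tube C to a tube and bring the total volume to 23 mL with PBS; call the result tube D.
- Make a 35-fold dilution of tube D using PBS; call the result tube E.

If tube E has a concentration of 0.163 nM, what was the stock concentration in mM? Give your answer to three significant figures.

Step 1: 0.55 mL brought to 23.6 mL → factor 23.6/0.55 = 42.909
Step 2: 20 μL brought to 0.08 mL → factor 80/20 = 4
Step 3: 20 μL brought to 80 μL → factor 80/20 = 4
Step 4: 45 μL brought to 23 mL → factor 23000/45 = 511.11
Step 5: 35-fold → factor 35
Overall dilution factor = 42.909 × 4 × 4 × 511.11 × 35 = 1.2282 × 10^7
Stock = 0.163 nM × 1.2282 × 10^7 = 2.002 × 10^6 nM = 2.00 mM

2.00 mM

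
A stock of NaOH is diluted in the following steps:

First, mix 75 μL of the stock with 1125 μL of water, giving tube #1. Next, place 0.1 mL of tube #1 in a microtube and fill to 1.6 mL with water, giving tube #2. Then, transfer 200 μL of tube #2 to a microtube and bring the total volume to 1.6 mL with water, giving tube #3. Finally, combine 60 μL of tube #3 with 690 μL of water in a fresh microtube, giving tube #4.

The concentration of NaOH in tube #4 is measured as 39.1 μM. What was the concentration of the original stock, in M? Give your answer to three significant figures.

1.00 M

Step 1: 75 μL + 1125 μL = 1200 μL total → factor 1200/75 = 16
Step 2: 0.1 mL brought to 1.6 mL → factor 1.6/0.1 = 16
Step 3: 200 μL brought to 1.6 mL → factor 1600/200 = 8
Step 4: 60 μL + 690 μL = 750 μL total → factor 750/60 = 12.5
Overall dilution factor = 16 × 16 × 8 × 12.5 = 25600
Stock = 39.1 μM × 25600 = 1.001 × 10^6 μM = 1.00 M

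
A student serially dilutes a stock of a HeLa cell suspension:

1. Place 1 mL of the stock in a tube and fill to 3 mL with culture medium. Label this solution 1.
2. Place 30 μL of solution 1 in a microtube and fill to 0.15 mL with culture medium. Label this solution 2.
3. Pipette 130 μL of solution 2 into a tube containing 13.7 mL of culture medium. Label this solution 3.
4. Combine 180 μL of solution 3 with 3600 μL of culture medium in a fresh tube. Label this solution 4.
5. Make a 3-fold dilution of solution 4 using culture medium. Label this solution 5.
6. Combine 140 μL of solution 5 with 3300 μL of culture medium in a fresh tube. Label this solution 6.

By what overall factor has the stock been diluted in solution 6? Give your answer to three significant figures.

2.47 × 10^6

Step 1: 1 mL brought to 3 mL → factor 3/1 = 3
Step 2: 30 μL brought to 0.15 mL → factor 150/30 = 5
Step 3: 130 μL + 13.7 mL = 13830 μL total → factor 13830/130 = 106.38
Step 4: 180 μL + 3600 μL = 3780 μL total → factor 3780/180 = 21
Step 5: 3-fold → factor 3
Step 6: 140 μL + 3300 μL = 3440 μL total → factor 3440/140 = 24.571
Overall dilution factor = 3 × 5 × 106.38 × 21 × 3 × 24.571 = 2.4703 × 10^6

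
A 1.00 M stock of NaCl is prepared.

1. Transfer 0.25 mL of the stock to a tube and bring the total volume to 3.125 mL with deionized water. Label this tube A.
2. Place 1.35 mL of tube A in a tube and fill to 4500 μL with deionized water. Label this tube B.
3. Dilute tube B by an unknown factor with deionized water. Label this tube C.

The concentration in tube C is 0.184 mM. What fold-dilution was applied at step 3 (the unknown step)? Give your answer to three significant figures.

130-fold

Step 1: 0.25 mL brought to 3.125 mL → factor 3.125/0.25 = 12.5
Step 2: 1.35 mL brought to 4500 μL → factor 4.5/1.35 = 3.3333
Step 3: unknown factor x
Product of known-step factors = 41.667
Overall factor = 1.00 M / (0.184 mM) = 5434.8
x = 5434.8 / 41.667 = 130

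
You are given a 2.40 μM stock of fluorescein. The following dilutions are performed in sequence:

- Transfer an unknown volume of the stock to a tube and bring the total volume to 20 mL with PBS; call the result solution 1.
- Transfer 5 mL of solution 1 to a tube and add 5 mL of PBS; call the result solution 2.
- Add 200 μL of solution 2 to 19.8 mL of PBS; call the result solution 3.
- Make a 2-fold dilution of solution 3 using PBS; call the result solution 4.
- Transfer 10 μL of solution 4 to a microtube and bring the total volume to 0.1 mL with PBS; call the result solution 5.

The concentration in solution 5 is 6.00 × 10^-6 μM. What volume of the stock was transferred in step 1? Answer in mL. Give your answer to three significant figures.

Step 1: v brought to 20 mL → factor = 20 mL/v
Step 2: 5 mL + 5 mL = 10 mL total → factor 10/5 = 2
Step 3: 200 μL + 19.8 mL = 20000 μL total → factor 20000/200 = 100
Step 4: 2-fold → factor 2
Step 5: 10 μL brought to 0.1 mL → factor 100/10 = 10
Product of known-step factors = 4000
Overall factor = 2.40 μM / (6.00 × 10^-6 μM) = 4 × 10^5
Step-1 factor = 4 × 10^5 / 4000 = 100
v = 20 mL / 100 = 0.200 mL

0.200 mL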